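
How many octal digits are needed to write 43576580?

9

43576580 in base 8 is 246166404, which has 9 digits.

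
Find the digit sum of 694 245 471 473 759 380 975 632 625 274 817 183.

6+9+4+2+4+5+4+7+1+4+7+3+7+5+9+3+8+0+9+7+5+6+3+2+6+2+5+2+7+4+8+1+7+1+8+3 = 174

174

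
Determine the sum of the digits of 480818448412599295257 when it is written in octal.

480818448412599295257 in base 8 is 64102622165421735516431.
Digit sum: 6+4+1+0+2+6+2+2+1+6+5+4+2+1+7+3+5+5+1+6+4+3+1 = 77.

77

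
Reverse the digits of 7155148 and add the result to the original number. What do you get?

Reverse of 7155148 is 8415517.
7155148 + 8415517 = 15570665

15570665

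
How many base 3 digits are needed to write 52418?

52418 in base 3 is 2122220102, which has 10 digits.

10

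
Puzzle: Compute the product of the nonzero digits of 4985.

1440

4×9×8×5 = 1440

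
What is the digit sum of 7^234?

865

7^234 = 566162842887223104503342704075805328299255437895193829859705301064192704920345159502159063749861642496226081057074066562365054747705481154213946566712658819732545602803404062824862379318988405540849
Sum of its 198 digits: 865.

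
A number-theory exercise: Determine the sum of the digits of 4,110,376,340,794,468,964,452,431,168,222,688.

148

4+1+1+0+3+7+6+3+4+0+7+9+4+4+6+8+9+6+4+4+5+2+4+3+1+1+6+8+2+2+2+6+8+8 = 148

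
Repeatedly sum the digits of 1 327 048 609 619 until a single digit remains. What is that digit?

2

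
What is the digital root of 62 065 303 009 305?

6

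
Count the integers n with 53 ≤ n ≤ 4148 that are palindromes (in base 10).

127

The integers in [53, 4148] that are palindromes (in base 10): 55, 66, 77, 88, 99, 101, …, 4004, 4114.
127 qualify.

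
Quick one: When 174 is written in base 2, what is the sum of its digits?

5

174 in base 2 is 10101110.
Digit sum: 1+0+1+0+1+1+1+0 = 5.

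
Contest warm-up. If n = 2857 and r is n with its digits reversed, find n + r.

Reverse of 2857 is 7582.
2857 + 7582 = 10439

10439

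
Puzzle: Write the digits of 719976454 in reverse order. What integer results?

454679917

Reversing 719976454 gives 454679917.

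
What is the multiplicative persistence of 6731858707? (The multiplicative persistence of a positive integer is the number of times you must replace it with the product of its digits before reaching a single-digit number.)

1

6731858707 → 0 (1 step)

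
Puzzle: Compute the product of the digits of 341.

12

3×4×1 = 12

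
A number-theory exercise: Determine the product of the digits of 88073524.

0

8×8×0×7×3×5×2×4 = 0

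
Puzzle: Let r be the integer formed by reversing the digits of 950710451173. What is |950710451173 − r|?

Reverse of 950710451173 is 371154017059.
|950710451173 − 371154017059| = 579556434114

579556434114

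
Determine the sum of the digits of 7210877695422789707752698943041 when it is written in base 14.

156

7210877695422789707752698943041 in base 14 is B63630C8A65DC76A00B50A03117.
Digit sum: 11+6+3+6+3+0+12+8+10+6+5+13+12+7+6+10+0+0+11+5+0+10+0+3+1+1+7 = 156.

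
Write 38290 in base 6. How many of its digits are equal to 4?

2

38290 in base 6 is 453134.
The digit 4 appears 2 times.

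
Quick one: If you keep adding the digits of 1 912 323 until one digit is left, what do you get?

1+9+1+2+3+2+3 = 21
2+1 = 3

3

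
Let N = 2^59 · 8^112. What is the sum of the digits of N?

500

2^59 · 8^112 = 80695308690215893426747474125094121072803306025913234775958104891895238188026287332176417290004307232371974124148359168
Sum of its 119 digits: 500.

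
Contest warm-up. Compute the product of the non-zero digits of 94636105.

9×4×6×3×6×1×5 = 19440

19440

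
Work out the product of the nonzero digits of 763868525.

2419200

7×6×3×8×6×8×5×2×5 = 2419200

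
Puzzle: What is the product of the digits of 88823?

8×8×8×2×3 = 3072

3072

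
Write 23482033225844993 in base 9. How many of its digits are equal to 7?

2

23482033225844993 in base 9 is 136040873187814138.
The digit 7 appears 2 times.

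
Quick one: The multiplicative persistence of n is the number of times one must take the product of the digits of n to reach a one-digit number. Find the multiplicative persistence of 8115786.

2

8115786 → 13440 → 0 (2 steps)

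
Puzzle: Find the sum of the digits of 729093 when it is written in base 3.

7

729093 in base 3 is 1101001010110.
Digit sum: 1+1+0+1+0+0+1+0+1+0+1+1+0 = 7.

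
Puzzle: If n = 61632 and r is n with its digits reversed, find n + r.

Reverse of 61632 is 23616.
61632 + 23616 = 85248

85248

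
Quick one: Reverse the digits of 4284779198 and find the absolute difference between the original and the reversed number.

4634995626

Reverse of 4284779198 is 8919774824.
|4284779198 − 8919774824| = 4634995626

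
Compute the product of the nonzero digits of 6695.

1620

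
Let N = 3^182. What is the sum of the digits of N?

360

3^182 = 685596132412797531053607549485540055753823212621556770516014091704614236087297342176409
Sum of its 87 digits: 360.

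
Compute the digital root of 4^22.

The digital root of n equals n mod 9 (or 9 when 9 | n), so we need 4^22 mod 9.
4^22 ≡ 4 (mod 9), so the digital root is 4.

4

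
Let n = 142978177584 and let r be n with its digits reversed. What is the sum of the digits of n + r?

54

Reversal of 142978177584 is 485771879241; 142978177584 + 485771879241 = 628750056825.
Digit sum of 628750056825: 6+2+8+7+5+0+0+5+6+8+2+5 = 54.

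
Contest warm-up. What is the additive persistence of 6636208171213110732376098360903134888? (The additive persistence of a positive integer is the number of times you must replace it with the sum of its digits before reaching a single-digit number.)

3

6636208171213110732376098360903134888 → 146 → 11 → 2 (3 steps)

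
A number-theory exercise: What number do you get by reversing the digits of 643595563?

Reversing 643595563 gives 365595346.

365595346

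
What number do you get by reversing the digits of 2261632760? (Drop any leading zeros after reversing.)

672361622

Reversing 2261632760 gives 672361622.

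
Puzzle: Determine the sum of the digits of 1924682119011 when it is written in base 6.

1924682119011 in base 6 is 4032104201233443.
Digit sum: 4+0+3+2+1+0+4+2+0+1+2+3+3+4+4+3 = 36.

36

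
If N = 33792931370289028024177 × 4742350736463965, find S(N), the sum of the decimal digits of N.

33792931370289028024177 × 4742350736463965 = 160257932971166397986396570631509281805
Sum of its 39 digits: 185.

185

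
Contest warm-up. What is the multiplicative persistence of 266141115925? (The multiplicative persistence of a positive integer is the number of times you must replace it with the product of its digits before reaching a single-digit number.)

266141115925 → 129600 → 0 (2 steps)

2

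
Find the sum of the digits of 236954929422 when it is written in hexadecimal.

236954929422 in base 16 is 372B9D490E.
Digit sum: 3+7+2+11+9+13+4+9+0+14 = 72.

72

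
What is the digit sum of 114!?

648

114! = 2543559733472187557120132004189335234812341496026552301496526393412538629248600474981599398141467853800514886431180030568224218435400019580180261753940817530060800000000000000000000000000
Sum of its 187 digits: 648.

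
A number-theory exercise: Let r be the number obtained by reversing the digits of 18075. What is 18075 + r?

Reverse of 18075 is 57081.
18075 + 57081 = 75156

75156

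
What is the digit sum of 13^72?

361

13^72 = 159926843683421236926752957776002771153245608592522254377939889030122675218030881
Sum of its 81 digits: 361.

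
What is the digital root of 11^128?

4

The digital root of n equals n mod 9 (or 9 when 9 | n), so we need 11^128 mod 9.
11^128 ≡ 4 (mod 9), so the digital root is 4.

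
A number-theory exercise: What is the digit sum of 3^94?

3^94 = 706965049015104706497203195837614914543357369
Sum of its 45 digits: 198.

198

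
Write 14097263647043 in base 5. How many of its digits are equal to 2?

14097263647043 in base 5 is 3321432143443201133.
The digit 2 appears 3 times.

3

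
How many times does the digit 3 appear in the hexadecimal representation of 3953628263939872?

1

3953628263939872 in base 16 is E0BCDD03EFF20.
The digit 3 appears 1 time.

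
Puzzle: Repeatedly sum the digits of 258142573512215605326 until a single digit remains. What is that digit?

2+5+8+1+4+2+5+7+3+5+1+2+2+1+5+6+0+5+3+2+6 = 75
7+5 = 12
1+2 = 3
(Equivalently, 258142573512215605326 mod 9 = 3.)

3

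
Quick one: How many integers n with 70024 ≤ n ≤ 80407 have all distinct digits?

The integers in [70024, 80407] that have all distinct digits: 70123, 70124, 70125, 70126, 70128, 70129, …, 80396, 80397.
3150 qualify.

3150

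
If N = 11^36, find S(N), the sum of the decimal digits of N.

172

11^36 = 30912680532870672635673352936887453361
Sum of its 38 digits: 172.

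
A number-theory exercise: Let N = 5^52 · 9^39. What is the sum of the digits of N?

351

5^52 · 9^39 = 36466836813044208090398496492821623446989320882494212128221988677978515625
Sum of its 74 digits: 351.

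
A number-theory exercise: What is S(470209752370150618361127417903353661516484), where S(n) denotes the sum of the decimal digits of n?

163

4+7+0+2+0+9+7+5+2+3+7+0+1+5+0+6+1+8+3+6+1+1+2+7+4+1+7+9+0+3+3+5+3+6+6+1+5+1+6+4+8+4 = 163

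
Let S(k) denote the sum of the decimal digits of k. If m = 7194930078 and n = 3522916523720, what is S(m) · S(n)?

2256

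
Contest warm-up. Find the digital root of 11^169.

The digital root of n equals n mod 9 (or 9 when 9 | n), so we need 11^169 mod 9.
11^169 ≡ 2 (mod 9), so the digital root is 2.

2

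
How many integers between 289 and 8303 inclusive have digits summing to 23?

The integers in [289, 8303] that have digits summing to 23: 599, 689, 698, 779, 788, 797, …, 8285, 8294.
347 qualify.

347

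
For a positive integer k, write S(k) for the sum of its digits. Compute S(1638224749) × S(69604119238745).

S(1638224749) = 1+6+3+8+2+2+4+7+4+9 = 46.
S(69604119238745) = 6+9+6+0+4+1+1+9+2+3+8+7+4+5 = 65.
46 · 65 = 2990.

2990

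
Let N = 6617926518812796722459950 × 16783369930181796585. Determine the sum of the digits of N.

204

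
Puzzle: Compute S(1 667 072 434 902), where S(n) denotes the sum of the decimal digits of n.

1+6+6+7+0+7+2+4+3+4+9+0+2 = 51

51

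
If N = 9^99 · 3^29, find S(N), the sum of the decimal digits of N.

9^99 · 3^29 = 2025465365549235636389379590279612045176776005882811610332067323733925450296747107485272801773488928849912987
Sum of its 109 digits: 504.

504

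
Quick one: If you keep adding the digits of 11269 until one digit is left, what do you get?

1

1+1+2+6+9 = 19
1+9 = 10
1+0 = 1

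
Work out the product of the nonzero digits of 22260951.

2×2×2×6×9×5×1 = 2160

2160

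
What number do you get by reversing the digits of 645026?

Reversing 645026 gives 620546.

620546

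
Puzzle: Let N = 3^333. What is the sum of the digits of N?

702

3^333 = 760988023132059809720425867265032780727896356372077865117010037035791631439306199613044145649378522557935351570949952010001833769302566531786879537190794573523
Sum of its 159 digits: 702.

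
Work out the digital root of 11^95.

5

The digital root of n equals n mod 9 (or 9 when 9 | n), so we need 11^95 mod 9.
11^95 ≡ 5 (mod 9), so the digital root is 5.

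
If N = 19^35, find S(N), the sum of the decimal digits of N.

19^35 = 570658162108627174778971075491512021856922699
Sum of its 45 digits: 208.

208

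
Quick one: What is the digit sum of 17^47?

17^47 = 6777964732779730995471356071936289402038303854098687372273
Sum of its 58 digits: 287.

287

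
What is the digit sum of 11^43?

11^43 = 602400691612421918536387328824478011400331731
Sum of its 45 digits: 164.

164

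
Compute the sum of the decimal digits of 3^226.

3^226 = 675155121849745212129793196759870681725592001960937203444022441244641816765582369161757600591162976283304329
Sum of its 108 digits: 468.

468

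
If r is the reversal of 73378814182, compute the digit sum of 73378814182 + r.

Reversal of 73378814182 is 28141887337; 73378814182 + 28141887337 = 101520701519.
Digit sum of 101520701519: 1+0+1+5+2+0+7+0+1+5+1+9 = 32.

32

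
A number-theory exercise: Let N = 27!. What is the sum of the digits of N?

108

27! = 10888869450418352160768000000
Sum of its 29 digits: 108.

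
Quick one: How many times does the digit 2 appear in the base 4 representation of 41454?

4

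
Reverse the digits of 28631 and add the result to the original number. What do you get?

42313

Reverse of 28631 is 13682.
28631 + 13682 = 42313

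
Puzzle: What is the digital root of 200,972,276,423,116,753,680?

2+0+0+9+7+2+2+7+6+4+2+3+1+1+6+7+5+3+6+8+0 = 81
8+1 = 9

9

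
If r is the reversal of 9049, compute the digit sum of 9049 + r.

Reversal of 9049 is 9409; 9049 + 9409 = 18458.
Digit sum of 18458: 1+8+4+5+8 = 26.

26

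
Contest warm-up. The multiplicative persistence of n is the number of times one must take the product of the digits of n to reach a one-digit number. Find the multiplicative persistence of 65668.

2

65668 → 8640 → 0 (2 steps)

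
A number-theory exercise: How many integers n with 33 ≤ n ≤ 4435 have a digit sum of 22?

140

The integers in [33, 4435] that have a digit sum of 22: 499, 589, 598, 679, 688, 697, …, 4387, 4396.
140 qualify.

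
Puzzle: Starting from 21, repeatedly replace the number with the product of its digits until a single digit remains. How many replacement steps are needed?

1

21 → 2 (1 step)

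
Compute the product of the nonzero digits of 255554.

2×5×5×5×5×4 = 5000

5000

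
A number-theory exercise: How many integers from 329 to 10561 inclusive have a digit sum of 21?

The integers in [329, 10561] that have a digit sum of 21: 399, 489, 498, 579, 588, 597, …, 10488, 10497.
598 qualify.

598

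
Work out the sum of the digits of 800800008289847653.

76

8+0+0+8+0+0+0+0+8+2+8+9+8+4+7+6+5+3 = 76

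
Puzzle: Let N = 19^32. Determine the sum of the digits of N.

199

19^32 = 83198449060887472631428936505541918917761
Sum of its 41 digits: 199.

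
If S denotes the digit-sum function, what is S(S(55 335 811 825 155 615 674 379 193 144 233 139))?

13

First digit sum: 148.
1+4+8 = 13.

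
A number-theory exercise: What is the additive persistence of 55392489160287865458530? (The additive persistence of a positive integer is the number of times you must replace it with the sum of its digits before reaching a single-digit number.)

55392489160287865458530 → 113 → 5 (2 steps)

2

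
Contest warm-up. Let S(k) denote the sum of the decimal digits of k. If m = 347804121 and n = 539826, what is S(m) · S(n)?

990

S(347804121) = 3+4+7+8+0+4+1+2+1 = 30.
S(539826) = 5+3+9+8+2+6 = 33.
30 · 33 = 990.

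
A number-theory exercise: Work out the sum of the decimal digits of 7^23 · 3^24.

7^23 · 3^24 = 7729742625324654875787227608983
Sum of its 31 digits: 162.

162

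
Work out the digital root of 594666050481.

9

5+9+4+6+6+6+0+5+0+4+8+1 = 54
5+4 = 9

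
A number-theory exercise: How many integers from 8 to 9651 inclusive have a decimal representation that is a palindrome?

The integers in [8, 9651] that have a decimal representation that is a palindrome: 8, 9, 11, 22, 33, 44, …, 9449, 9559.
187 qualify.

187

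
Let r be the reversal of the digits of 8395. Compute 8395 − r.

2457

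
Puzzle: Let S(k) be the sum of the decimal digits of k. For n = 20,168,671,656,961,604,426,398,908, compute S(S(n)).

6

First digit sum: 123.
1+2+3 = 6.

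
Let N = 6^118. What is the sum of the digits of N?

414

6^118 = 66351011093336388265483390047725918911928587773465486323390644426653600903401882873197756416
Sum of its 92 digits: 414.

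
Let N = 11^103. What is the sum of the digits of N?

443

11^103 = 183419950243034416150615067760513065492078248272511988225179616219182853139141215180072943291117298699627331
Sum of its 108 digits: 443.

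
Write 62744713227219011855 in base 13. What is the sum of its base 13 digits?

62744713227219011855 in base 13 is 733A8862A1057B1B59.
Digit sum: 7+3+3+10+8+8+6+2+10+1+0+5+7+11+1+11+5+9 = 107.

107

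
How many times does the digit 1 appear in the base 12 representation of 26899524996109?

2

26899524996109 in base 12 is 30253845B3151.
The digit 1 appears 2 times.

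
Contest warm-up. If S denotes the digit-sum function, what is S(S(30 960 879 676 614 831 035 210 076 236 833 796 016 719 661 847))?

4

First digit sum: 211.
2+1+1 = 4.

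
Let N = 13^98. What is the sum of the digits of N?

529

13^98 = 14670621958378535701248951980679675362359612235946397336166799404770169821526482604486897413846048403503973929
Sum of its 110 digits: 529.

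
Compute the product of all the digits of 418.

32

4×1×8 = 32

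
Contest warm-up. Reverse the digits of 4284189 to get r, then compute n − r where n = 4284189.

-5530635

Reverse of 4284189 is 9814824.
4284189 − 9814824 = -5530635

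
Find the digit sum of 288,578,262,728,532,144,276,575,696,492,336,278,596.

2+8+8+5+7+8+2+6+2+7+2+8+5+3+2+1+4+4+2+7+6+5+7+5+6+9+6+4+9+2+3+3+6+2+7+8+5+9+6 = 201

201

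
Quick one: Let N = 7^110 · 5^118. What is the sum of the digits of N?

7^110 · 5^118 = 27494442197672305501813888531457254679906300544572797720682705726908691276041693150181246073168343336350086489351205348713914913840968869129799401207492337562143802642822265625
Sum of its 176 digits: 772.

772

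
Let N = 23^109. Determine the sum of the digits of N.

635

23^109 = 26812303450733693503621576264539668870026778091579770374980250996291755981406057466053716000120721093802383999645322975643003150920956174232521249463
Sum of its 149 digits: 635.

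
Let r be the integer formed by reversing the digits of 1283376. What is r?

6733821

Reversing 1283376 gives 6733821.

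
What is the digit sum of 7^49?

7^49 = 256923577521058878088611477224235621321607
Sum of its 42 digits: 178.

178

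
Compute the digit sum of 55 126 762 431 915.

5+5+1+2+6+7+6+2+4+3+1+9+1+5 = 57

57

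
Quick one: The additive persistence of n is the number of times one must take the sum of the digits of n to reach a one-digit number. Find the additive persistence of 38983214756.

3

38983214756 → 56 → 11 → 2 (3 steps)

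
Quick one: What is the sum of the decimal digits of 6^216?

711

6^216 = 1204120867648235108202090056857283403336732693457453224358121221145020555710636789704085475234591191603986789604949502079328192358826561895781636115334656050057189523456
Sum of its 169 digits: 711.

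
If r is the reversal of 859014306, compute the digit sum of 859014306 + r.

36

Reversal of 859014306 is 603410958; 859014306 + 603410958 = 1462425264.
Digit sum of 1462425264: 1+4+6+2+4+2+5+2+6+4 = 36.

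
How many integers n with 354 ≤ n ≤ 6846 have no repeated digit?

The integers in [354, 6846] that have no repeated digit: 354, 356, 357, 358, 359, 360, …, 6843, 6845.
3414 qualify.

3414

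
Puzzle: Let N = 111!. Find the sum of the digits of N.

111! = 1762952551090244663872161047107075788761409536026565516041574063347346955087248316436555574598462315773196047662837978913145847497199871623320096254145331200000000000000000000000000
Sum of its 181 digits: 693.

693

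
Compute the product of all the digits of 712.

7×1×2 = 14

14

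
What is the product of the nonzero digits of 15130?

15

1×5×1×3 = 15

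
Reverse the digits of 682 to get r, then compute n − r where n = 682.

396

Reverse of 682 is 286.
682 − 286 = 396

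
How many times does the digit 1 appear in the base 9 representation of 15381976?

1

15381976 in base 9 is 31844084.
The digit 1 appears 1 time.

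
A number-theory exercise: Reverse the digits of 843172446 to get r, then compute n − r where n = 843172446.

Reverse of 843172446 is 644271348.
843172446 − 644271348 = 198901098

198901098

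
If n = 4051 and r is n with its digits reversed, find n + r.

5555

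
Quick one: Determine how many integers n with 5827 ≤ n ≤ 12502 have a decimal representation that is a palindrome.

The integers in [5827, 12502] that have a decimal representation that is a palindrome: 5885, 5995, 6006, 6116, 6226, 6336, …, 12321, 12421.
67 qualify.

67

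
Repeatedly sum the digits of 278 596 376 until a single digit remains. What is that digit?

8

2+7+8+5+9+6+3+7+6 = 53
5+3 = 8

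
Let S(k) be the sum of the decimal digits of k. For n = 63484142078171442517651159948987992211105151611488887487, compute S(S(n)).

First digit sum: 258.
2+5+8 = 15.

15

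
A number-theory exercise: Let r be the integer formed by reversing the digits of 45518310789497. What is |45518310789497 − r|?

33980390592057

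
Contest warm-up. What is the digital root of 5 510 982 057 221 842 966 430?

8

5+5+1+0+9+8+2+0+5+7+2+2+1+8+4+2+9+6+6+4+3+0 = 89
8+9 = 17
1+7 = 8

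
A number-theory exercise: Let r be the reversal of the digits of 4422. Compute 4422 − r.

2178

Reverse of 4422 is 2244.
4422 − 2244 = 2178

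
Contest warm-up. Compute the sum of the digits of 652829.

6+5+2+8+2+9 = 32

32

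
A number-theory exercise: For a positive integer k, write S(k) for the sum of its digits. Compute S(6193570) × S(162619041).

930

S(6193570) = 6+1+9+3+5+7+0 = 31.
S(162619041) = 1+6+2+6+1+9+0+4+1 = 30.
31 · 30 = 930.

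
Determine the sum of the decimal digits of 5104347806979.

63

5+1+0+4+3+4+7+8+0+6+9+7+9 = 63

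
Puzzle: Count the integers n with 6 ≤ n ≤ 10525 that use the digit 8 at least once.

The integers in [6, 10525] that use the digit 8 at least once: 8, 18, 28, 38, 48, 58, …, 10508, 10518.
3536 qualify.

3536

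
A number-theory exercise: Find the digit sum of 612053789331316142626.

79

6+1+2+0+5+3+7+8+9+3+3+1+3+1+6+1+4+2+6+2+6 = 79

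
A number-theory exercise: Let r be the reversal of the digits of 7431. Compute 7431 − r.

6084

Reverse of 7431 is 1347.
7431 − 1347 = 6084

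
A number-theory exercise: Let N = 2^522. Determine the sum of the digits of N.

703

2^522 = 13729595320261219429963801598162786434538870600286610818788926918371086366795312104245119281322909109954592622782961716074243975999433287625148056582230114304
Sum of its 158 digits: 703.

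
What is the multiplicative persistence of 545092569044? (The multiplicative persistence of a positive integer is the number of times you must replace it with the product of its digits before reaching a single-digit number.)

545092569044 → 0 (1 step)

1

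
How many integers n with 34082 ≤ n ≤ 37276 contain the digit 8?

The integers in [34082, 37276] that contain the digit 8: 34082, 34083, 34084, 34085, 34086, 34087, …, 37258, 37268.
848 qualify.

848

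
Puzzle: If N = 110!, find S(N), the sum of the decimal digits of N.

657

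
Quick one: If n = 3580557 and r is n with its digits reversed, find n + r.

11131410

Reverse of 3580557 is 7550853.
3580557 + 7550853 = 11131410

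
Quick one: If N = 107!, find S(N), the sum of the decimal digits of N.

107! = 12265202031961379393517517010387338887131568154382945052653251412013535324922144249034658613287059061933743916719318560380966506520420000368175349760000000000000000000000000
Sum of its 173 digits: 594.

594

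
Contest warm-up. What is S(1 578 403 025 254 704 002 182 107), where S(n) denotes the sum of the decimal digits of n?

78

1+5+7+8+4+0+3+0+2+5+2+5+4+7+0+4+0+0+2+1+8+2+1+0+7 = 78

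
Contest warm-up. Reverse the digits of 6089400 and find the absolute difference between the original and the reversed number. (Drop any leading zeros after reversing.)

6039594

Reverse of 6089400 is 49806.
|6089400 − 49806| = 6039594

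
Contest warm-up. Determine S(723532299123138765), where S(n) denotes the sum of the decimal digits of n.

7+2+3+5+3+2+2+9+9+1+2+3+1+3+8+7+6+5 = 78

78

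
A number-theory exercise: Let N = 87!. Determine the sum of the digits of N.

495

87! = 2107757298379527717213600518699389595229783738061356212322972511214654115727593174080683423236414793504734471782400000000000000000000
Sum of its 133 digits: 495.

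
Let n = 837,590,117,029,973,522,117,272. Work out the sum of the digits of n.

100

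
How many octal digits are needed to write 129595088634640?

16

129595088634640 in base 8 is 3535666516201420, which has 16 digits.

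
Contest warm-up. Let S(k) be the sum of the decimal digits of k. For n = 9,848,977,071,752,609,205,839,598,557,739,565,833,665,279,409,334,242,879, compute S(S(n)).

15

First digit sum: 294.
2+9+4 = 15.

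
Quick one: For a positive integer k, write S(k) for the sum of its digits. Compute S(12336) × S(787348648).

S(12336) = 1+2+3+3+6 = 15.
S(787348648) = 7+8+7+3+4+8+6+4+8 = 55.
15 · 55 = 825.

825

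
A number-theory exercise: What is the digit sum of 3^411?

3^411 = 12497860988609661989985908316862121345365733750056434625445348577851150669206262037035552996595971474714675341257307323719491012053294506516167719275867557176732080664248168201101750312783687113147
Sum of its 197 digits: 873.

873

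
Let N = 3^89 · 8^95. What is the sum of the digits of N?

612

3^89 · 8^95 = 180859128706170431620953859019847334107769554385589928856003743255695865526977304642044366627392311431628914597357973534729568256
Sum of its 129 digits: 612.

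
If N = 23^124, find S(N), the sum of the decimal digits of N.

769

23^124 = 7149104843929088286835196622556544543032097403756281260572605227595352712858291061075188846231155789282543132427599201762889604122219570951597894944358489091218549859041
Sum of its 169 digits: 769.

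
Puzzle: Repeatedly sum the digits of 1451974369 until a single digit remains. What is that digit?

1+4+5+1+9+7+4+3+6+9 = 49
4+9 = 13
1+3 = 4

4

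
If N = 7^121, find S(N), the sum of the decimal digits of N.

475

7^121 = 1806603476925444932335424721892206685421837981932696835378964188981494974061222060845344519871619704007
Sum of its 103 digits: 475.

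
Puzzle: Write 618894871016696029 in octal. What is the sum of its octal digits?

618894871016696029 in base 8 is 42266031545420564335.
Digit sum: 4+2+2+6+6+0+3+1+5+4+5+4+2+0+5+6+4+3+3+5 = 70.

70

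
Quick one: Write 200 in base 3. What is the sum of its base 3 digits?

6

200 in base 3 is 21102.
Digit sum: 2+1+1+0+2 = 6.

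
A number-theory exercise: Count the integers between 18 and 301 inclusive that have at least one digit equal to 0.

48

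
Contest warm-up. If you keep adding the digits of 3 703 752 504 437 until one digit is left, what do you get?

5

3+7+0+3+7+5+2+5+0+4+4+3+7 = 50
5+0 = 5
(Equivalently, 3 703 752 504 437 mod 9 = 5.)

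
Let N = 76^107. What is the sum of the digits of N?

961

76^107 = 1766258943990556953296848384359577543905888640622173694260532753473236066155020698493369338006835465520332649424620603187403087793051799911288672343193972394672582319492512787321536318974639747970891776
Sum of its 202 digits: 961.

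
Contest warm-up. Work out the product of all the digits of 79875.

17640

7×9×8×7×5 = 17640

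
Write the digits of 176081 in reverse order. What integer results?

Reversing 176081 gives 180671.

180671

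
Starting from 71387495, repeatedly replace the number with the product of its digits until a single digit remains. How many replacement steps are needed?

2

71387495 → 211680 → 0 (2 steps)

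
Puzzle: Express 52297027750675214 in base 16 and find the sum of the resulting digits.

119

52297027750675214 in base 16 is B9CBDEA1E3430E.
Digit sum: 11+9+12+11+13+14+10+1+14+3+4+3+0+14 = 119.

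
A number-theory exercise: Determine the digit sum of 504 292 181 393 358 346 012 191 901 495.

118

5+0+4+2+9+2+1+8+1+3+9+3+3+5+8+3+4+6+0+1+2+1+9+1+9+0+1+4+9+5 = 118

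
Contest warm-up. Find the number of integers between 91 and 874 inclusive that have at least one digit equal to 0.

150

The integers in [91, 874] that have at least one digit equal to 0: 100, 101, 102, 103, 104, 105, …, 860, 870.
150 qualify.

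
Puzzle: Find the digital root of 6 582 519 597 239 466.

6

6+5+8+2+5+1+9+5+9+7+2+3+9+4+6+6 = 87
8+7 = 15
1+5 = 6
(Equivalently, 6 582 519 597 239 466 mod 9 = 6.)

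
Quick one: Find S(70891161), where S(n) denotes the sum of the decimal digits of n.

7+0+8+9+1+1+6+1 = 33

33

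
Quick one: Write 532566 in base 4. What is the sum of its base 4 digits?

532566 in base 4 is 2002001112.
Digit sum: 2+0+0+2+0+0+1+1+1+2 = 9.

9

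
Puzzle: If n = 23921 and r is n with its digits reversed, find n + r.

36853

Reverse of 23921 is 12932.
23921 + 12932 = 36853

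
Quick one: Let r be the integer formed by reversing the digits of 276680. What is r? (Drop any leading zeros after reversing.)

86672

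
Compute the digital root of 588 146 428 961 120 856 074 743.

5+8+8+1+4+6+4+2+8+9+6+1+1+2+0+8+5+6+0+7+4+7+4+3 = 109
1+0+9 = 10
1+0 = 1

1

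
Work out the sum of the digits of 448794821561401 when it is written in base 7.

43

448794821561401 in base 7 is 163350233024560000.
Digit sum: 1+6+3+3+5+0+2+3+3+0+2+4+5+6+0+0+0+0 = 43.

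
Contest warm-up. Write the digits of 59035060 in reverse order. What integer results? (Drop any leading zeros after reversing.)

Reversing 59035060 gives 6053095.

6053095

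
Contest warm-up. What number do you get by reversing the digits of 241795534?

435597142

Reversing 241795534 gives 435597142.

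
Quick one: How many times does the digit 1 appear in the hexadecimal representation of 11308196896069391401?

11308196896069391401 in base 16 is 9CEEC929E0641429.
The digit 1 appears 1 time.

1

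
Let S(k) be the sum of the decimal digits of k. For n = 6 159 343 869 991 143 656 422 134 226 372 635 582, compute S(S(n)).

12

First digit sum: 165.
1+6+5 = 12.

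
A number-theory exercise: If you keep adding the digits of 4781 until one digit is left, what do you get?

4+7+8+1 = 20
2+0 = 2
(Equivalently, 4781 mod 9 = 2.)

2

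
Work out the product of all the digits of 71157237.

10290

7×1×1×5×7×2×3×7 = 10290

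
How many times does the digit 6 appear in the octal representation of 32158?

3

32158 in base 8 is 76636.
The digit 6 appears 3 times.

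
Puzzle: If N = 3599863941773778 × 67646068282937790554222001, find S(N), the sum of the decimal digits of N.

3599863941773778 × 67646068282937790554222001 = 243516642014514577186189224408230732489778
Sum of its 42 digits: 180.

180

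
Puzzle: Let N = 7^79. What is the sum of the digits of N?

7^79 = 5790887942449198118866552301288096257267888893001726249456064921143
Sum of its 67 digits: 322.

322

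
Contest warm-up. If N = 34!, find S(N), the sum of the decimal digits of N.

34! = 295232799039604140847618609643520000000
Sum of its 39 digits: 144.

144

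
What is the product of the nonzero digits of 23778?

2352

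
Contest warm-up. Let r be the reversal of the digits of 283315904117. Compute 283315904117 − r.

Reverse of 283315904117 is 711409513382.
283315904117 − 711409513382 = -428093609265

-428093609265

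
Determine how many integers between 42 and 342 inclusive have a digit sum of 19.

3

The integers in [42, 342] that have a digit sum of 19: 199, 289, 298.
3 qualify.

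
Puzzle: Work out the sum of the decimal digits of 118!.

756

118! = 468452584975429065657431236280838416439267950499862031533310318788629800927518416622330123618486343228862579684398745837012213486653229822121742374957258403779058860032000000000000000000000000000
Sum of its 195 digits: 756.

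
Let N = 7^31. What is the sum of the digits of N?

115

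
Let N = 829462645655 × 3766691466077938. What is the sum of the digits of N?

128

829462645655 × 3766691466077938 = 3124329868819117139907059390
Sum of its 28 digits: 128.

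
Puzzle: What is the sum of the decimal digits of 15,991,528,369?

58

1+5+9+9+1+5+2+8+3+6+9 = 58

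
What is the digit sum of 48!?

48! = 12413915592536072670862289047373375038521486354677760000000000
Sum of its 62 digits: 234.

234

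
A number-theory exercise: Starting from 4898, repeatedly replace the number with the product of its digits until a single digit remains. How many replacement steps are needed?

2

4898 → 2304 → 0 (2 steps)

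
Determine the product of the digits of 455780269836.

0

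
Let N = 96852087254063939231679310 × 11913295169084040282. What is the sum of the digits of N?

228

96852087254063939231679310 × 11913295169084040282 = 1153827503199545879590994834679314582545965420
Sum of its 46 digits: 228.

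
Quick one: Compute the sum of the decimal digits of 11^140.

11^140 = 62370025577397531358841110939388847893548592446933933258926462617935083921209903069128165128774692591718806921697341816832781464720109223777504401
Sum of its 146 digits: 670.

670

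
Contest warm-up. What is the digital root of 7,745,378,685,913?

7+7+4+5+3+7+8+6+8+5+9+1+3 = 73
7+3 = 10
1+0 = 1

1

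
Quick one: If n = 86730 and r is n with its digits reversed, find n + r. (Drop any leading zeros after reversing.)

90498

Reverse of 86730 is 3768.
86730 + 3768 = 90498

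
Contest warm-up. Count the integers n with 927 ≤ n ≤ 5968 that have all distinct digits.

2556

The integers in [927, 5968] that have all distinct digits: 927, 928, 930, 931, 932, 934, …, 5967, 5968.
2556 qualify.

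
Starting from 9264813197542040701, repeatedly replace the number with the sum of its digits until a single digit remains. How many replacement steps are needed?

9264813197542040701 → 73 → 10 → 1 (3 steps)

3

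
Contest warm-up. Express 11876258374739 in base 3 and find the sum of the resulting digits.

11876258374739 in base 3 is 1120001100200212101020100122.
Digit sum: 1+1+2+0+0+0+1+1+0+0+2+0+0+2+1+2+1+0+1+0+2+0+1+0+0+1+2+2 = 23.

23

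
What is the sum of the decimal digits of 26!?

26! = 403291461126605635584000000
Sum of its 27 digits: 81.

81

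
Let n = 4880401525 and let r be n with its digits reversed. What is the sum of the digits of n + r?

29

Reversal of 4880401525 is 5251040884; 4880401525 + 5251040884 = 10131442409.
Digit sum of 10131442409: 1+0+1+3+1+4+4+2+4+0+9 = 29.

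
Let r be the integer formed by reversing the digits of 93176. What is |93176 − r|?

Reverse of 93176 is 67139.
|93176 − 67139| = 26037

26037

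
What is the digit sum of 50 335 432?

5+0+3+3+5+4+3+2 = 25

25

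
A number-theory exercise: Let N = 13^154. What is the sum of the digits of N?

751

13^154 = 3525950858900620109463105899171222562671850431367637714145205893940785048238247198985678144023374404975902101139574339606106704430679361478807813893727348338103068614151689
Sum of its 172 digits: 751.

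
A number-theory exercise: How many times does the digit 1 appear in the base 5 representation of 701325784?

6

701325784 in base 5 is 2414014411114.
The digit 1 appears 6 times.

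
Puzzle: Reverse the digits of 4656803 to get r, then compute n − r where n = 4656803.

Reverse of 4656803 is 3086564.
4656803 − 3086564 = 1570239

1570239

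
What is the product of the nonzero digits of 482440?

1024

4×8×2×4×4 = 1024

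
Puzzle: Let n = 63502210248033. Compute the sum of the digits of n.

39

6+3+5+0+2+2+1+0+2+4+8+0+3+3 = 39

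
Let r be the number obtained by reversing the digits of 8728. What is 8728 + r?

17006

Reverse of 8728 is 8278.
8728 + 8278 = 17006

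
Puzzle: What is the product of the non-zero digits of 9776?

9×7×7×6 = 2646

2646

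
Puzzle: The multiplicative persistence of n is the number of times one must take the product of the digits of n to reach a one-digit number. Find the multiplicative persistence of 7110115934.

7110115934 → 0 (1 step)

1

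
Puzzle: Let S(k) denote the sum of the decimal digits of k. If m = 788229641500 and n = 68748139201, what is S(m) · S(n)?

2548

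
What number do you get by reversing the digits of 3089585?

5859803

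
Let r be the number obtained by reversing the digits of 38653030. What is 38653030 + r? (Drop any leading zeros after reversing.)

41688713

Reverse of 38653030 is 3035683.
38653030 + 3035683 = 41688713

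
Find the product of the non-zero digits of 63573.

6×3×5×7×3 = 1890

1890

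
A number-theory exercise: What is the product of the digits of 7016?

0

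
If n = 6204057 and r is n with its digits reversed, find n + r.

13708083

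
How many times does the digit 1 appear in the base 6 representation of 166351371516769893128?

8

166351371516769893128 in base 6 is 55035054114150012011132012.
The digit 1 appears 8 times.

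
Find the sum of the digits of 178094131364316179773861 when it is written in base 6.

81

178094131364316179773861 in base 6 is 450001234145512422550245423141.
Digit sum: 4+5+0+0+0+1+2+3+4+1+4+5+5+1+2+4+2+2+5+5+0+2+4+5+4+2+3+1+4+1 = 81.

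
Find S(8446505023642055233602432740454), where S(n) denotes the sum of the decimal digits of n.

108

8+4+4+6+5+0+5+0+2+3+6+4+2+0+5+5+2+3+3+6+0+2+4+3+2+7+4+0+4+5+4 = 108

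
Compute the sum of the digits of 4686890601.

48

4+6+8+6+8+9+0+6+0+1 = 48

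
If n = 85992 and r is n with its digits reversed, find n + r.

Reverse of 85992 is 29958.
85992 + 29958 = 115950

115950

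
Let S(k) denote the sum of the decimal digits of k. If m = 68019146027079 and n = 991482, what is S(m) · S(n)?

S(68019146027079) = 6+8+0+1+9+1+4+6+0+2+7+0+7+9 = 60.
S(991482) = 9+9+1+4+8+2 = 33.
60 · 33 = 1980.

1980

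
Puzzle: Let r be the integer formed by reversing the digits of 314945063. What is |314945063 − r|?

Reverse of 314945063 is 360549413.
|314945063 − 360549413| = 45604350

45604350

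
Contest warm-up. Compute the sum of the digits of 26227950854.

50

2+6+2+2+7+9+5+0+8+5+4 = 50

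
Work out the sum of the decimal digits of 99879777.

63

9+9+8+7+9+7+7+7 = 63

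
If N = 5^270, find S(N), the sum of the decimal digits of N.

5^270 = 527109897161526161217428702563500950385498069118425377503888151255407214548487979612518768522478529453158404171517923803527532894704098308938781968814579759197158637107349932193756103515625
Sum of its 189 digits: 874.

874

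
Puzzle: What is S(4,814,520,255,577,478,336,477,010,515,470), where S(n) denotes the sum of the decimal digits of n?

127

4+8+1+4+5+2+0+2+5+5+5+7+7+4+7+8+3+3+6+4+7+7+0+1+0+5+1+5+4+7+0 = 127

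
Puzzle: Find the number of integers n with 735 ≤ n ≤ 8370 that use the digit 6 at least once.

2753

The integers in [735, 8370] that use the digit 6 at least once: 736, 746, 756, 760, 761, 762, …, 8368, 8369.
2753 qualify.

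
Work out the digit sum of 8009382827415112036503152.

8+0+0+9+3+8+2+8+2+7+4+1+5+1+1+2+0+3+6+5+0+3+1+5+2 = 86

86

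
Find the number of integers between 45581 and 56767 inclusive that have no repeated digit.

3432

The integers in [45581, 56767] that have no repeated digit: 45601, 45602, 45603, 45607, 45608, 45609, …, 56748, 56749.
3432 qualify.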